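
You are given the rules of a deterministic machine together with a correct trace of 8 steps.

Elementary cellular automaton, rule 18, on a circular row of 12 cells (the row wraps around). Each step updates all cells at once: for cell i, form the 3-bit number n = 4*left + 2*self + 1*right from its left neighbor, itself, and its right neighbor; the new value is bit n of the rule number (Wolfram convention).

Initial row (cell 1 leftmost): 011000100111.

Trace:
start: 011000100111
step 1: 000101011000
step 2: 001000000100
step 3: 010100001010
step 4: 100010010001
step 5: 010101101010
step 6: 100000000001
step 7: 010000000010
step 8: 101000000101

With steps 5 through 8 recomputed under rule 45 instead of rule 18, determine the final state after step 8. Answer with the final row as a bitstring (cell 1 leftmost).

(re-executing steps 5..8 under rule 45; state before step 5: 100010010001)
step 5: 001010010101
step 6: 001110011111
step 7: 001000010000
step 8: 101011010111

101011010111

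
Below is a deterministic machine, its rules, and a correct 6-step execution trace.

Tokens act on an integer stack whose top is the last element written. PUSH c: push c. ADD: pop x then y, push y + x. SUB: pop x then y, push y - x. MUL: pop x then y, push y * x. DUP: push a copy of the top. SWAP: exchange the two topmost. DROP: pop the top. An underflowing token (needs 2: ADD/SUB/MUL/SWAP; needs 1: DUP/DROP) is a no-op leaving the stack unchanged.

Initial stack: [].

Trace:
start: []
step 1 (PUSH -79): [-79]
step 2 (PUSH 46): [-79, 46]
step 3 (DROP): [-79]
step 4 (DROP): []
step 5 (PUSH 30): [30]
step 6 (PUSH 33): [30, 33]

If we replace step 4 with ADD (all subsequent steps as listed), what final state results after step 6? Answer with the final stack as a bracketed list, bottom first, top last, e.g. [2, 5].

(re-executing from step 4 with the substitution; state before step 4: [-79])
step 4 (ADD): [-79]
step 5 (PUSH 30): [-79, 30]
step 6 (PUSH 33): [-79, 30, 33]

[-79, 30, 33]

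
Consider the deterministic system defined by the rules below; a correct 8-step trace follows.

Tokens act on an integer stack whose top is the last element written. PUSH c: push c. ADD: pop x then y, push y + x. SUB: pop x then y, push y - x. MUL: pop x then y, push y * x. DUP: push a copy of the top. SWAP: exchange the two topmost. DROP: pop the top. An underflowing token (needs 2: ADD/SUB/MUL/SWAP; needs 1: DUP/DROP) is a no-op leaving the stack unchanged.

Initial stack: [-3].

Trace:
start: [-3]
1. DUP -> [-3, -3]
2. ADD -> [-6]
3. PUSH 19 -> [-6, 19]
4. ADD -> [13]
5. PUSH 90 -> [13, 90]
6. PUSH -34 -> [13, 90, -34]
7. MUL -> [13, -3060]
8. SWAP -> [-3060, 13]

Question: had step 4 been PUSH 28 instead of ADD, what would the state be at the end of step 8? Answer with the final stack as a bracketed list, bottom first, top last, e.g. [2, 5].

(re-executing from step 4 with the substitution; state before step 4: [-6, 19])
4. PUSH 28 -> [-6, 19, 28]
5. PUSH 90 -> [-6, 19, 28, 90]
6. PUSH -34 -> [-6, 19, 28, 90, -34]
7. MUL -> [-6, 19, 28, -3060]
8. SWAP -> [-6, 19, -3060, 28]

[-6, 19, -3060, 28]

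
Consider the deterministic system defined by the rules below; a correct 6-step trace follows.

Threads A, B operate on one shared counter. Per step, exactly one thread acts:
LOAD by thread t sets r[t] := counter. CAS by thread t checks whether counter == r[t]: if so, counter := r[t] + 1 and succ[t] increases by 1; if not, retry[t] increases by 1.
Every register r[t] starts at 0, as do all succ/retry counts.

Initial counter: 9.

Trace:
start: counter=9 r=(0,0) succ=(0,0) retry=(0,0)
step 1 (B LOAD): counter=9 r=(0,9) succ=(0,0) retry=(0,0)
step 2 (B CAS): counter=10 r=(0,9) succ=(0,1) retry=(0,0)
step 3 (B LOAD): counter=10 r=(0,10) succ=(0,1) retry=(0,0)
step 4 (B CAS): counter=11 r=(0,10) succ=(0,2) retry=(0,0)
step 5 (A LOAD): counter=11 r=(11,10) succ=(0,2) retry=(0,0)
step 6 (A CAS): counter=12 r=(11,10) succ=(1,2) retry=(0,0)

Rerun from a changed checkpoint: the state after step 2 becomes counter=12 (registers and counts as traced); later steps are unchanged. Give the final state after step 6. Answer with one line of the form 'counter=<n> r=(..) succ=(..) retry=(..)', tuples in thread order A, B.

state after step 2 := counter=12 r=(0,9) succ=(0,1) retry=(0,0)
step 3 (B LOAD): counter=12 r=(0,12) succ=(0,1) retry=(0,0)
step 4 (B CAS): counter=13 r=(0,12) succ=(0,2) retry=(0,0)
step 5 (A LOAD): counter=13 r=(13,12) succ=(0,2) retry=(0,0)
step 6 (A CAS): counter=14 r=(13,12) succ=(1,2) retry=(0,0)

counter=14 r=(13,12) succ=(1,2) retry=(0,0)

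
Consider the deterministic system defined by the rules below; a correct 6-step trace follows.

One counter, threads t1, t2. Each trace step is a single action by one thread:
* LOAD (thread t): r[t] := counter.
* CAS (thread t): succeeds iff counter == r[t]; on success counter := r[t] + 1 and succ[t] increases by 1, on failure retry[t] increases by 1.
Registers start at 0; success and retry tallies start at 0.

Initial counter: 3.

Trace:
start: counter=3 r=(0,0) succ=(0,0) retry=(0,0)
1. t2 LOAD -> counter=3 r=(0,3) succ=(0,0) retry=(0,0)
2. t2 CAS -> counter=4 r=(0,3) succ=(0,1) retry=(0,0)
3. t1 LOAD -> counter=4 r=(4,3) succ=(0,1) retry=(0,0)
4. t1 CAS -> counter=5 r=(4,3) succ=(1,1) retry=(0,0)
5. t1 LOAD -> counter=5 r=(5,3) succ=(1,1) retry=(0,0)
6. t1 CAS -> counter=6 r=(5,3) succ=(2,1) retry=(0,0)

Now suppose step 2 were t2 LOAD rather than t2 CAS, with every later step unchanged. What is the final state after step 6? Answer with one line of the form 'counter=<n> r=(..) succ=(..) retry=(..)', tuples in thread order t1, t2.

(re-executing from step 2 with the substitution; state before step 2: counter=3 r=(0,3) succ=(0,0) retry=(0,0))
2. t2 LOAD -> counter=3 r=(0,3) succ=(0,0) retry=(0,0)
3. t1 LOAD -> counter=3 r=(3,3) succ=(0,0) retry=(0,0)
4. t1 CAS -> counter=4 r=(3,3) succ=(1,0) retry=(0,0)
5. t1 LOAD -> counter=4 r=(4,3) succ=(1,0) retry=(0,0)
6. t1 CAS -> counter=5 r=(4,3) succ=(2,0) retry=(0,0)

counter=5 r=(4,3) succ=(2,0) retry=(0,0)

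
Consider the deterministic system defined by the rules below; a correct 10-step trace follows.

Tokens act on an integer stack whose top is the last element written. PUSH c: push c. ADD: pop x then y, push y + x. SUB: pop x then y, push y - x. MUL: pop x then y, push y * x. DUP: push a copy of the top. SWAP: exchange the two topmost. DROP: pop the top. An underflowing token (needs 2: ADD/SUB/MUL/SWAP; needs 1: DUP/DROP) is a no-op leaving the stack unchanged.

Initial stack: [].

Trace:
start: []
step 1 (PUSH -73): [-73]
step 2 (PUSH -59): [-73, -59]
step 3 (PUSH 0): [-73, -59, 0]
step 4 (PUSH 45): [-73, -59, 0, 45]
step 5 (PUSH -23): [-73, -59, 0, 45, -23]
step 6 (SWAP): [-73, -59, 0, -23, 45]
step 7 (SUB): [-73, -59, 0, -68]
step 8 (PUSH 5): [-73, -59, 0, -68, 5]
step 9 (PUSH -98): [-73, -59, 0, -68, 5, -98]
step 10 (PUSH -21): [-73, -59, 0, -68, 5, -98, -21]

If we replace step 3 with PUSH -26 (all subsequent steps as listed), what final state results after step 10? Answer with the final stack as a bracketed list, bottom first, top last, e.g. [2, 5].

[-73, -59, -26, -68, 5, -98, -21]

(re-executing from step 3 with the substitution; state before step 3: [-73, -59])
step 3 (PUSH -26): [-73, -59, -26]
step 4 (PUSH 45): [-73, -59, -26, 45]
step 5 (PUSH -23): [-73, -59, -26, 45, -23]
step 6 (SWAP): [-73, -59, -26, -23, 45]
step 7 (SUB): [-73, -59, -26, -68]
step 8 (PUSH 5): [-73, -59, -26, -68, 5]
step 9 (PUSH -98): [-73, -59, -26, -68, 5, -98]
step 10 (PUSH -21): [-73, -59, -26, -68, 5, -98, -21]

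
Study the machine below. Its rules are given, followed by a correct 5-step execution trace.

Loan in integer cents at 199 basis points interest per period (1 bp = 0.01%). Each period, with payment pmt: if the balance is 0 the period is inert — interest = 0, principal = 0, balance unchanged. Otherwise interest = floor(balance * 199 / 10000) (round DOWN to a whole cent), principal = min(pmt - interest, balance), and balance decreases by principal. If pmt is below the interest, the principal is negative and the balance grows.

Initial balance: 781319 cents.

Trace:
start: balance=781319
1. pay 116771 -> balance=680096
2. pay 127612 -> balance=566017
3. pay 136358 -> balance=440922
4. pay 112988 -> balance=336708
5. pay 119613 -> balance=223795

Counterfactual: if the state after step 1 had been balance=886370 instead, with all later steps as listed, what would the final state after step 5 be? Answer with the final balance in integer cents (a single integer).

446986

state after step 1 := balance=886370
2. pay 127612 -> balance=776396
3. pay 136358 -> balance=655488
4. pay 112988 -> balance=555544
5. pay 119613 -> balance=446986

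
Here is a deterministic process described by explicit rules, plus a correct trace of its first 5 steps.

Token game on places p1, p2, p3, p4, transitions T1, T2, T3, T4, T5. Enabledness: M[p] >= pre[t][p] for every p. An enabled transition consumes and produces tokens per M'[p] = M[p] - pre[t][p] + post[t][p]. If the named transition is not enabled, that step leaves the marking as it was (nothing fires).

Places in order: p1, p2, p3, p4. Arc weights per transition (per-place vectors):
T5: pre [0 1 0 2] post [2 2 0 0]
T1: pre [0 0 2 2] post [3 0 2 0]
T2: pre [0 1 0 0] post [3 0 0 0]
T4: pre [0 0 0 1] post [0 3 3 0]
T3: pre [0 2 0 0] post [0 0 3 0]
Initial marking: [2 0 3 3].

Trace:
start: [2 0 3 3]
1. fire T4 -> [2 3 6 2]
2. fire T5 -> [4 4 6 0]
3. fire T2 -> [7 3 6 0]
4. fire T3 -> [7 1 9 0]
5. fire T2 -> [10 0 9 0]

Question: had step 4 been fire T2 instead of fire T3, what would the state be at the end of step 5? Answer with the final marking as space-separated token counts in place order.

(re-executing from step 4 with the substitution; state before step 4: [7 3 6 0])
4. fire T2 -> [10 2 6 0]
5. fire T2 -> [13 1 6 0]

13 1 6 0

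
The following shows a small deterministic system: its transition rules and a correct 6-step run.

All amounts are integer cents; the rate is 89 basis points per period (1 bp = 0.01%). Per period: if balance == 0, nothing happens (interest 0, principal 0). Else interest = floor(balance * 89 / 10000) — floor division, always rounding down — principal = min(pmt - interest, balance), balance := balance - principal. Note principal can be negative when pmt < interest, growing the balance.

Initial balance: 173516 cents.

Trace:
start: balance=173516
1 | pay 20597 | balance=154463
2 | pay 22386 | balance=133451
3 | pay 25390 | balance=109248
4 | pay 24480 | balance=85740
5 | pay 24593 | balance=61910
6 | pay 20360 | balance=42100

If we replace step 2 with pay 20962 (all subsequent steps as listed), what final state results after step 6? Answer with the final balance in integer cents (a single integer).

43576

(re-executing from step 2 with the substitution; state before step 2: balance=154463)
2 | pay 20962 | balance=134875
3 | pay 25390 | balance=110685
4 | pay 24480 | balance=87190
5 | pay 24593 | balance=63372
6 | pay 20360 | balance=43576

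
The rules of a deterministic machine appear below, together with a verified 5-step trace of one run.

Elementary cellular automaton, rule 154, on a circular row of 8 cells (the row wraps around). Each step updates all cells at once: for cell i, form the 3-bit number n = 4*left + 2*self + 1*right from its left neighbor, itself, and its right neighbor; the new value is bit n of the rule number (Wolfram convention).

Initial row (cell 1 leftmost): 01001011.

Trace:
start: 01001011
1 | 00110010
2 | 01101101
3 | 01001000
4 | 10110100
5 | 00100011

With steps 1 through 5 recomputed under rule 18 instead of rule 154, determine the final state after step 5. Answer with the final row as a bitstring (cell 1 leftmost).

(re-executing steps 1..5 under rule 18; state before step 1: 01001011)
1 | 00110000
2 | 01001000
3 | 10110100
4 | 00000011
5 | 10000100

10000100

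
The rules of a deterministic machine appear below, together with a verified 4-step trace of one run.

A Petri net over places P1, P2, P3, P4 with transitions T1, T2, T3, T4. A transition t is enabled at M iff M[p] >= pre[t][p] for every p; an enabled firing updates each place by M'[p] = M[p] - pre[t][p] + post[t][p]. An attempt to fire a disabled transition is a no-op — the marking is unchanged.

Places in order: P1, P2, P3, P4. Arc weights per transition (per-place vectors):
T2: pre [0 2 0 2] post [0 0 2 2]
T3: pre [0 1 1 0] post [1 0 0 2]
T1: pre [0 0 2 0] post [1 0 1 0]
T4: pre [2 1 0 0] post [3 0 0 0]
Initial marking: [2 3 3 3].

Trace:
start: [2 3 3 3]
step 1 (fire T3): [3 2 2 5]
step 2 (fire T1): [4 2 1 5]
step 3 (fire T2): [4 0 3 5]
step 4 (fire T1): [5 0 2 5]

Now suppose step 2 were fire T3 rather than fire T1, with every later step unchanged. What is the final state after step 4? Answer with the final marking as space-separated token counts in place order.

4 1 1 7

(re-executing from step 2 with the substitution; state before step 2: [3 2 2 5])
step 2 (fire T3): [4 1 1 7]
step 3 (fire T2): [4 1 1 7]
step 4 (fire T1): [4 1 1 7]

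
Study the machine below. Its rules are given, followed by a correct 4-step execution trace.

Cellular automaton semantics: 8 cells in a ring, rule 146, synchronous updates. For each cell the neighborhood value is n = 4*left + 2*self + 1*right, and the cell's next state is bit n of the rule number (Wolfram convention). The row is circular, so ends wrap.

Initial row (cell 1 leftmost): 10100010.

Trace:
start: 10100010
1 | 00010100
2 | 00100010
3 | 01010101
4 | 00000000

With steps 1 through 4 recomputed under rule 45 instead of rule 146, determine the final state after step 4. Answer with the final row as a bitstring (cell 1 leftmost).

10110110

(re-executing steps 1..4 under rule 45; state before step 1: 10100010)
1 | 11101011
2 | 00011110
3 | 11010000
4 | 10110110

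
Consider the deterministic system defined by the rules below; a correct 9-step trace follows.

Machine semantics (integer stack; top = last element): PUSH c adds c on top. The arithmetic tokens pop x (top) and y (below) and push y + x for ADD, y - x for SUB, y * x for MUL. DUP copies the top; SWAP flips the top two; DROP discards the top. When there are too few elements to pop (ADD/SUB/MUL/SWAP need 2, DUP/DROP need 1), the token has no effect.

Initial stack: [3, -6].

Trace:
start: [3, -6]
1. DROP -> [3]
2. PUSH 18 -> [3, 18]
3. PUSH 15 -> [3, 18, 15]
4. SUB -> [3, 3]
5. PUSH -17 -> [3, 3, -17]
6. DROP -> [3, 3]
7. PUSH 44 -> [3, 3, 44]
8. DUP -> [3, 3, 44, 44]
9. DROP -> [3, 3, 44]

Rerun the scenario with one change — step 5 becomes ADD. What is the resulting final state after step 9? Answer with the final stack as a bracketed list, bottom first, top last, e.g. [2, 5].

(re-executing from step 5 with the substitution; state before step 5: [3, 3])
5. ADD -> [6]
6. DROP -> []
7. PUSH 44 -> [44]
8. DUP -> [44, 44]
9. DROP -> [44]

[44]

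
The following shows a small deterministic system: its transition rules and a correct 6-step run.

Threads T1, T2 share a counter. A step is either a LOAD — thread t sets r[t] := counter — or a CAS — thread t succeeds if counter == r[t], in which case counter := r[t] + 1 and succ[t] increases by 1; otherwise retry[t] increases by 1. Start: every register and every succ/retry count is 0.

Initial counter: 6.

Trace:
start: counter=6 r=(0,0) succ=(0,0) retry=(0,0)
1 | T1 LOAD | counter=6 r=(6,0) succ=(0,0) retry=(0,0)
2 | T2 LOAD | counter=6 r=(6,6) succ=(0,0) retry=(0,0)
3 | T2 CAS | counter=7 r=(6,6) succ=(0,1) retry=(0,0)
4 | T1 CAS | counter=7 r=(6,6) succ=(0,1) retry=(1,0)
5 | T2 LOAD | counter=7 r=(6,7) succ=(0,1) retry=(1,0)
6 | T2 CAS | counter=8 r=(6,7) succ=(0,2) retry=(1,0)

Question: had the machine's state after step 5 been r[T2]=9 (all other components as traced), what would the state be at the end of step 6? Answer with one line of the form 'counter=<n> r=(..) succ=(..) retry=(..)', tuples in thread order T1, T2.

counter=7 r=(6,9) succ=(0,1) retry=(1,1)

state after step 5 := counter=7 r=(6,9) succ=(0,1) retry=(1,0)
6 | T2 CAS | counter=7 r=(6,9) succ=(0,1) retry=(1,1)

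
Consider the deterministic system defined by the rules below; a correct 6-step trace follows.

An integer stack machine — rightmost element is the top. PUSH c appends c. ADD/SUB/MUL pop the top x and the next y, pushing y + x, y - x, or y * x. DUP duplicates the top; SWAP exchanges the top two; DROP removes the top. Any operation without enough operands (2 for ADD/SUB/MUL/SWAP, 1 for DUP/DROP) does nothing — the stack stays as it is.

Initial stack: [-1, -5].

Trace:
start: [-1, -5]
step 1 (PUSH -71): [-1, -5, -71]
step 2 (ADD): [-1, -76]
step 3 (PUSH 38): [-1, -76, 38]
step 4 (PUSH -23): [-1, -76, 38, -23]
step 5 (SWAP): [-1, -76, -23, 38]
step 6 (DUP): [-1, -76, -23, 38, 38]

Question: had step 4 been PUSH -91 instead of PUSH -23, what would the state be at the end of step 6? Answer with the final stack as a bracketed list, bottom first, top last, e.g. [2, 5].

(re-executing from step 4 with the substitution; state before step 4: [-1, -76, 38])
step 4 (PUSH -91): [-1, -76, 38, -91]
step 5 (SWAP): [-1, -76, -91, 38]
step 6 (DUP): [-1, -76, -91, 38, 38]

[-1, -76, -91, 38, 38]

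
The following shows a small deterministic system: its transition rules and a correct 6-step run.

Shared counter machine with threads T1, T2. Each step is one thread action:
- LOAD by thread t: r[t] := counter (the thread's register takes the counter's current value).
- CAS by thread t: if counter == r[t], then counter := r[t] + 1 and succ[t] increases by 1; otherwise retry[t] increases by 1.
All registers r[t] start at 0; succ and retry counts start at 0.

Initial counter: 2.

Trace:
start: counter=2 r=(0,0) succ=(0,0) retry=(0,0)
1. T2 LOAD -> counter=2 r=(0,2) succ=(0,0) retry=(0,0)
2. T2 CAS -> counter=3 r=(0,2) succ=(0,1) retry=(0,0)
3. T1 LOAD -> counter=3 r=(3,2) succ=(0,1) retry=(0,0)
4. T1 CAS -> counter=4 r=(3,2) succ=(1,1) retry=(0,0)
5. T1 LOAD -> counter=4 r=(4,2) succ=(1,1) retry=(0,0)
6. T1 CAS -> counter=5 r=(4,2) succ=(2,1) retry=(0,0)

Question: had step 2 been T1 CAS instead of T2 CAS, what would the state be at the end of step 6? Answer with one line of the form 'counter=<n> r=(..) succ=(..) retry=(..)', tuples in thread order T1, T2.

(re-executing from step 2 with the substitution; state before step 2: counter=2 r=(0,2) succ=(0,0) retry=(0,0))
2. T1 CAS -> counter=2 r=(0,2) succ=(0,0) retry=(1,0)
3. T1 LOAD -> counter=2 r=(2,2) succ=(0,0) retry=(1,0)
4. T1 CAS -> counter=3 r=(2,2) succ=(1,0) retry=(1,0)
5. T1 LOAD -> counter=3 r=(3,2) succ=(1,0) retry=(1,0)
6. T1 CAS -> counter=4 r=(3,2) succ=(2,0) retry=(1,0)

counter=4 r=(3,2) succ=(2,0) retry=(1,0)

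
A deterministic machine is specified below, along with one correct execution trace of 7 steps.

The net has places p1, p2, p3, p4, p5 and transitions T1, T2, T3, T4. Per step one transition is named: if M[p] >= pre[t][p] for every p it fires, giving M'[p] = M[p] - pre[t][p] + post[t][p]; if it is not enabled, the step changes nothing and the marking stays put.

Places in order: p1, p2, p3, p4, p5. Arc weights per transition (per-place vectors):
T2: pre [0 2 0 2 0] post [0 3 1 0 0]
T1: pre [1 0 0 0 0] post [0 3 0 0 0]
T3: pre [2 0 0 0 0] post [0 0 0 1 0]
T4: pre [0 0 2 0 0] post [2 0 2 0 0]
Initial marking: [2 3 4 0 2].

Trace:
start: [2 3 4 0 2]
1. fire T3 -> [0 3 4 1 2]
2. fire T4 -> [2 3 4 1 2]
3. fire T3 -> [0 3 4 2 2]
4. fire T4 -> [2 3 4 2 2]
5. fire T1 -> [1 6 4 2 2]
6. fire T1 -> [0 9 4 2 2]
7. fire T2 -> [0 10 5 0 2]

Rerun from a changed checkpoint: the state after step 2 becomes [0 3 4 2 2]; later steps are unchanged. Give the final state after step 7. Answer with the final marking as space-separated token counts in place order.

state after step 2 := [0 3 4 2 2]
3. fire T3 -> [0 3 4 2 2]
4. fire T4 -> [2 3 4 2 2]
5. fire T1 -> [1 6 4 2 2]
6. fire T1 -> [0 9 4 2 2]
7. fire T2 -> [0 10 5 0 2]

0 10 5 0 2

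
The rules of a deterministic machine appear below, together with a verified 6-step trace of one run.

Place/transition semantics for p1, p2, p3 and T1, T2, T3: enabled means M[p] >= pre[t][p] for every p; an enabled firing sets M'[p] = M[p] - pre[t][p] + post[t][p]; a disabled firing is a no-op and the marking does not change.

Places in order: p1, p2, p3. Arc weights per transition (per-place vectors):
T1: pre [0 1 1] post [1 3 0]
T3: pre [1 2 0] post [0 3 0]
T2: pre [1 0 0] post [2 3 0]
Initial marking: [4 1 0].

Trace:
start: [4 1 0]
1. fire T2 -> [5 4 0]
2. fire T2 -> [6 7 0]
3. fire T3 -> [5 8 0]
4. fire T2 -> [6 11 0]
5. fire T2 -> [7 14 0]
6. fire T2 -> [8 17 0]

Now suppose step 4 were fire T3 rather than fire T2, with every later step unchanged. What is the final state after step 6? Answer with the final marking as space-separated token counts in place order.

(re-executing from step 4 with the substitution; state before step 4: [5 8 0])
4. fire T3 -> [4 9 0]
5. fire T2 -> [5 12 0]
6. fire T2 -> [6 15 0]

6 15 0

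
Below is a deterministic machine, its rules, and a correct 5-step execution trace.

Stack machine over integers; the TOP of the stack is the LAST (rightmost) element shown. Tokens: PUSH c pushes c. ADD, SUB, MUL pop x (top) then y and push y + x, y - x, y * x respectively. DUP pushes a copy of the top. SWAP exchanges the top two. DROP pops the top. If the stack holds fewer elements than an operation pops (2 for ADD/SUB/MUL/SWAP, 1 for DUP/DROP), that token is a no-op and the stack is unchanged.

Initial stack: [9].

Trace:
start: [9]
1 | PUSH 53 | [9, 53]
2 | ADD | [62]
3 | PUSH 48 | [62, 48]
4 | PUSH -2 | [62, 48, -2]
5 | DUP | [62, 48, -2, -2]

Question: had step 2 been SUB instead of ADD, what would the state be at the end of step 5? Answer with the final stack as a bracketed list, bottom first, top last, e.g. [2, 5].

[-44, 48, -2, -2]

(re-executing from step 2 with the substitution; state before step 2: [9, 53])
2 | SUB | [-44]
3 | PUSH 48 | [-44, 48]
4 | PUSH -2 | [-44, 48, -2]
5 | DUP | [-44, 48, -2, -2]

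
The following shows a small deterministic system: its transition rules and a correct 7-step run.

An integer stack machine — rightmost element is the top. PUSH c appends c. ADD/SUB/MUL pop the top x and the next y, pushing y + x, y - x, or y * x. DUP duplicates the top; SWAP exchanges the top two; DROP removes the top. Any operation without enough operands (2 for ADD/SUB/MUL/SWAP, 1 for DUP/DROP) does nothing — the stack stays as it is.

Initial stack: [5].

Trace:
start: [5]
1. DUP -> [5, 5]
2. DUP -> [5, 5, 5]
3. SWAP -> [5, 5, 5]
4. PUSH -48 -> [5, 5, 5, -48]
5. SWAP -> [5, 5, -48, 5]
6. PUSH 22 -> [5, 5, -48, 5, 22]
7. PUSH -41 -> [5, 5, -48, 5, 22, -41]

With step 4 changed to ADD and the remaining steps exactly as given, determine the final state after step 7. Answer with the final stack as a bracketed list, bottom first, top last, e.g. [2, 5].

(re-executing from step 4 with the substitution; state before step 4: [5, 5, 5])
4. ADD -> [5, 10]
5. SWAP -> [10, 5]
6. PUSH 22 -> [10, 5, 22]
7. PUSH -41 -> [10, 5, 22, -41]

[10, 5, 22, -41]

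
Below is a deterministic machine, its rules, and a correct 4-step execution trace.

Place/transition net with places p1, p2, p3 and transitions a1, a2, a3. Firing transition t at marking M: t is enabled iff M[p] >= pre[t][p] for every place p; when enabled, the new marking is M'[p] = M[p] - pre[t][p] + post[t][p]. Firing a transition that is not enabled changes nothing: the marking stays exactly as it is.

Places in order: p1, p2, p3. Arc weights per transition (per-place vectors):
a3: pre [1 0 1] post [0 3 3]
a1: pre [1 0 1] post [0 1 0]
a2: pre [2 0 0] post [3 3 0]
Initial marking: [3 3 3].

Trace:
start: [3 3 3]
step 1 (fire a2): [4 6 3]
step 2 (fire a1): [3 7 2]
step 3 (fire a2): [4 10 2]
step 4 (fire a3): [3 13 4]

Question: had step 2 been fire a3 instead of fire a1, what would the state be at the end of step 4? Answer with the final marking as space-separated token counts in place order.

3 15 7

(re-executing from step 2 with the substitution; state before step 2: [4 6 3])
step 2 (fire a3): [3 9 5]
step 3 (fire a2): [4 12 5]
step 4 (fire a3): [3 15 7]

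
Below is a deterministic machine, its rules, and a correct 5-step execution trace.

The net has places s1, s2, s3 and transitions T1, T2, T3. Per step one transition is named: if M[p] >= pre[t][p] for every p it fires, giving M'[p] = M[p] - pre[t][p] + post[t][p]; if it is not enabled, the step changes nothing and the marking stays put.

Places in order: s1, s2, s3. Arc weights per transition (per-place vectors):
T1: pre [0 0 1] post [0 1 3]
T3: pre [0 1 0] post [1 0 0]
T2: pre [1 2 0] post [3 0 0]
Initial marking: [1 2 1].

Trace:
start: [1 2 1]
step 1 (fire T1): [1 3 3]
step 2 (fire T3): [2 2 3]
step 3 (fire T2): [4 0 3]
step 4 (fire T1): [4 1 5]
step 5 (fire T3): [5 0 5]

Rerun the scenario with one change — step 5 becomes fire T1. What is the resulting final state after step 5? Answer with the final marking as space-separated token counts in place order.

(re-executing from step 5 with the substitution; state before step 5: [4 1 5])
step 5 (fire T1): [4 2 7]

4 2 7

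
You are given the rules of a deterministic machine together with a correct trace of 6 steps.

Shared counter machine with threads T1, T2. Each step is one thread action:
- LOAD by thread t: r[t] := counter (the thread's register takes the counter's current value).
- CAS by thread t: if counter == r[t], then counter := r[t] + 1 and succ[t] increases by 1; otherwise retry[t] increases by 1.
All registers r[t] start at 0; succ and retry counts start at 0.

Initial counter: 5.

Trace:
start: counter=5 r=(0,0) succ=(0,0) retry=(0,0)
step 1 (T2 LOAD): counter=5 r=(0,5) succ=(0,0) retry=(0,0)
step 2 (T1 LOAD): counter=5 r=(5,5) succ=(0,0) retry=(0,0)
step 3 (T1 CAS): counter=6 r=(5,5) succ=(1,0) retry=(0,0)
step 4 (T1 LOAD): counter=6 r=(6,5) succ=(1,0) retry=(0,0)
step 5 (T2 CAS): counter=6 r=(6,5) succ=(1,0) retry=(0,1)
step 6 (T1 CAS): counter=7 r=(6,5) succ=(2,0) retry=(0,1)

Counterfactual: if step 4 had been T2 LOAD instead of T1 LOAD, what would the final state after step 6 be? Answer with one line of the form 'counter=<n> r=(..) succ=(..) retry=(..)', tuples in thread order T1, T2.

(re-executing from step 4 with the substitution; state before step 4: counter=6 r=(5,5) succ=(1,0) retry=(0,0))
step 4 (T2 LOAD): counter=6 r=(5,6) succ=(1,0) retry=(0,0)
step 5 (T2 CAS): counter=7 r=(5,6) succ=(1,1) retry=(0,0)
step 6 (T1 CAS): counter=7 r=(5,6) succ=(1,1) retry=(1,0)

counter=7 r=(5,6) succ=(1,1) retry=(1,0)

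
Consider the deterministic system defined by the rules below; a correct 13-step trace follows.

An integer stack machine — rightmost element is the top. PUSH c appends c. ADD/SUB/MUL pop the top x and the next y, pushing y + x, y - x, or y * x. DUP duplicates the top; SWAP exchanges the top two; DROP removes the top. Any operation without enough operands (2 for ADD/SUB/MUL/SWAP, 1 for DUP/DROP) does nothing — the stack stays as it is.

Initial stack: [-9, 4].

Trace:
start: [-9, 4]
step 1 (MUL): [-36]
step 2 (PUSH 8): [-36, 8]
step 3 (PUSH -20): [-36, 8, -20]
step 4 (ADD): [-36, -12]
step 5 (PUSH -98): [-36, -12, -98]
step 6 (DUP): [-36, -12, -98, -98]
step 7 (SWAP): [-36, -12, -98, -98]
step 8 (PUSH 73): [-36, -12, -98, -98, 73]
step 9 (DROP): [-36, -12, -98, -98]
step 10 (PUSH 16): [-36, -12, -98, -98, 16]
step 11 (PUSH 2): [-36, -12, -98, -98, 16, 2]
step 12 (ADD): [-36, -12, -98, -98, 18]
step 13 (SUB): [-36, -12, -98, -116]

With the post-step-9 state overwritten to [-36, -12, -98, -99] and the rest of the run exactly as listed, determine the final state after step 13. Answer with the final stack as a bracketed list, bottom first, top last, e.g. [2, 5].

state after step 9 := [-36, -12, -98, -99]
step 10 (PUSH 16): [-36, -12, -98, -99, 16]
step 11 (PUSH 2): [-36, -12, -98, -99, 16, 2]
step 12 (ADD): [-36, -12, -98, -99, 18]
step 13 (SUB): [-36, -12, -98, -117]

[-36, -12, -98, -117]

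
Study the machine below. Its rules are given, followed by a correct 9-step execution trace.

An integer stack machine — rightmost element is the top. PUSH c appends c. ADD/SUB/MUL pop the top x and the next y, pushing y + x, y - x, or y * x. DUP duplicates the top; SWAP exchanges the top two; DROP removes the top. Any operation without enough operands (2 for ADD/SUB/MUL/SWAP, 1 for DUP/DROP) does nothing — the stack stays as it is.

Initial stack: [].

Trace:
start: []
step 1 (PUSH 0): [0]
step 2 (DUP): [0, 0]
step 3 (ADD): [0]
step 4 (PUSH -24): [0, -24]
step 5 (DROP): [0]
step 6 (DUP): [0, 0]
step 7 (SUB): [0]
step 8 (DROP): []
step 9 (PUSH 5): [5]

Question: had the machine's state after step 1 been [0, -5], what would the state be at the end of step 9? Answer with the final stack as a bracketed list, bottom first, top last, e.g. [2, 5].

[0, 5]

state after step 1 := [0, -5]
step 2 (DUP): [0, -5, -5]
step 3 (ADD): [0, -10]
step 4 (PUSH -24): [0, -10, -24]
step 5 (DROP): [0, -10]
step 6 (DUP): [0, -10, -10]
step 7 (SUB): [0, 0]
step 8 (DROP): [0]
step 9 (PUSH 5): [0, 5]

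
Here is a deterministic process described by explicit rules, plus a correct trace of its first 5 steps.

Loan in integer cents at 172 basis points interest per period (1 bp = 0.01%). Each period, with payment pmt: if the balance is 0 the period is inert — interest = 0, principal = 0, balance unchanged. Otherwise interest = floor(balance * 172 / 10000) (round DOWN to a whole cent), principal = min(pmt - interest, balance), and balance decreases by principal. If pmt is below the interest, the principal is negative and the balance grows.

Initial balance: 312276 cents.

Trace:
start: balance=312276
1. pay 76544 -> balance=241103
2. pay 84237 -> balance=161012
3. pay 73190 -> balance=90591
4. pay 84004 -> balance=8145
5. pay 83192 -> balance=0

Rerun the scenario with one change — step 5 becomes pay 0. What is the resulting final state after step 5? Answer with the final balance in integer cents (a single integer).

(re-executing from step 5 with the substitution; state before step 5: balance=8145)
5. pay 0 -> balance=8285

8285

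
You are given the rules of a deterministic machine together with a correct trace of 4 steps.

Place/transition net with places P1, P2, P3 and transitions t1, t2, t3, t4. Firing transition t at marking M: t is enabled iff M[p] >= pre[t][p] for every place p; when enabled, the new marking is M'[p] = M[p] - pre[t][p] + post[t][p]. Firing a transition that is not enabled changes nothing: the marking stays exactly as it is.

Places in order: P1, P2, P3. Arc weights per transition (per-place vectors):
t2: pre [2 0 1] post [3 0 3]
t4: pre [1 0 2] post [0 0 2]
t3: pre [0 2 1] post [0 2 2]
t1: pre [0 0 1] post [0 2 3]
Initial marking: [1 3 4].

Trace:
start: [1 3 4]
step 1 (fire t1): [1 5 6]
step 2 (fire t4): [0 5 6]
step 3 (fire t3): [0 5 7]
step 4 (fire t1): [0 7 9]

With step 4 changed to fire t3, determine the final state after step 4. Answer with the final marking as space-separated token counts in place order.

0 5 8

(re-executing from step 4 with the substitution; state before step 4: [0 5 7])
step 4 (fire t3): [0 5 8]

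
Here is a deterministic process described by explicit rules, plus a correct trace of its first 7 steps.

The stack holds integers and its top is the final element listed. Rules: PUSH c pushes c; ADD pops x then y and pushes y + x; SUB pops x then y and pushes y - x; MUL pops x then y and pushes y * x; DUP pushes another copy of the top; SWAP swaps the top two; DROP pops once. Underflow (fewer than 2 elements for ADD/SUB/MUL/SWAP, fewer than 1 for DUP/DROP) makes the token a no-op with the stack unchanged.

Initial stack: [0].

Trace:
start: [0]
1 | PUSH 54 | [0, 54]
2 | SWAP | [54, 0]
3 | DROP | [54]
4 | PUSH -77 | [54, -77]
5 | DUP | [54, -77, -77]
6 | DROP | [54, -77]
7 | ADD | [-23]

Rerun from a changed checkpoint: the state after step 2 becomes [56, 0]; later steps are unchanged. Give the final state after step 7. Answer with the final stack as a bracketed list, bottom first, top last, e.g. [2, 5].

[-21]

state after step 2 := [56, 0]
3 | DROP | [56]
4 | PUSH -77 | [56, -77]
5 | DUP | [56, -77, -77]
6 | DROP | [56, -77]
7 | ADD | [-21]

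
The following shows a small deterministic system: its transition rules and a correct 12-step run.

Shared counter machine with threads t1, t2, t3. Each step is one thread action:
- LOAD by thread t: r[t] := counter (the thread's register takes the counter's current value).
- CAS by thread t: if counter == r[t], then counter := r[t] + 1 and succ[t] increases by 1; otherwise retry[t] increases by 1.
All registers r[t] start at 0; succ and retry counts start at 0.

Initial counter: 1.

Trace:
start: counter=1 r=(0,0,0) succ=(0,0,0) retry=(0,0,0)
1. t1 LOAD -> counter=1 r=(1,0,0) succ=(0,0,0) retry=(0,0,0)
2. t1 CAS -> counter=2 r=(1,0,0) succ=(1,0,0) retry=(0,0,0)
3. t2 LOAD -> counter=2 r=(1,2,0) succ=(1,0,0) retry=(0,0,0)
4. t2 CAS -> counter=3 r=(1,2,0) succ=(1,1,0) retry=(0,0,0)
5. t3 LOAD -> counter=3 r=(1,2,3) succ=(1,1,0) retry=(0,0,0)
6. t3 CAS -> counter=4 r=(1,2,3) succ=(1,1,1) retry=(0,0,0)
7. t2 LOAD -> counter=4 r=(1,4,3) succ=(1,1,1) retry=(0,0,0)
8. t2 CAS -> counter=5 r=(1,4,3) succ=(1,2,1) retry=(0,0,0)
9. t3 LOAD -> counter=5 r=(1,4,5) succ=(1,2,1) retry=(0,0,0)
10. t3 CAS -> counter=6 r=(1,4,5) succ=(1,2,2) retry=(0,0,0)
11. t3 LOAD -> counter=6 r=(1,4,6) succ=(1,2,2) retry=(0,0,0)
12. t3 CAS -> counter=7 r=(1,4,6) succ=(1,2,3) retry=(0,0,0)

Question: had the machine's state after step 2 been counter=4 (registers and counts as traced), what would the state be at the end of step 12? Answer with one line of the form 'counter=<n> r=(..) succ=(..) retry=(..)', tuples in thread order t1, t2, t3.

state after step 2 := counter=4 r=(1,0,0) succ=(1,0,0) retry=(0,0,0)
3. t2 LOAD -> counter=4 r=(1,4,0) succ=(1,0,0) retry=(0,0,0)
4. t2 CAS -> counter=5 r=(1,4,0) succ=(1,1,0) retry=(0,0,0)
5. t3 LOAD -> counter=5 r=(1,4,5) succ=(1,1,0) retry=(0,0,0)
6. t3 CAS -> counter=6 r=(1,4,5) succ=(1,1,1) retry=(0,0,0)
7. t2 LOAD -> counter=6 r=(1,6,5) succ=(1,1,1) retry=(0,0,0)
8. t2 CAS -> counter=7 r=(1,6,5) succ=(1,2,1) retry=(0,0,0)
9. t3 LOAD -> counter=7 r=(1,6,7) succ=(1,2,1) retry=(0,0,0)
10. t3 CAS -> counter=8 r=(1,6,7) succ=(1,2,2) retry=(0,0,0)
11. t3 LOAD -> counter=8 r=(1,6,8) succ=(1,2,2) retry=(0,0,0)
12. t3 CAS -> counter=9 r=(1,6,8) succ=(1,2,3) retry=(0,0,0)

counter=9 r=(1,6,8) succ=(1,2,3) retry=(0,0,0)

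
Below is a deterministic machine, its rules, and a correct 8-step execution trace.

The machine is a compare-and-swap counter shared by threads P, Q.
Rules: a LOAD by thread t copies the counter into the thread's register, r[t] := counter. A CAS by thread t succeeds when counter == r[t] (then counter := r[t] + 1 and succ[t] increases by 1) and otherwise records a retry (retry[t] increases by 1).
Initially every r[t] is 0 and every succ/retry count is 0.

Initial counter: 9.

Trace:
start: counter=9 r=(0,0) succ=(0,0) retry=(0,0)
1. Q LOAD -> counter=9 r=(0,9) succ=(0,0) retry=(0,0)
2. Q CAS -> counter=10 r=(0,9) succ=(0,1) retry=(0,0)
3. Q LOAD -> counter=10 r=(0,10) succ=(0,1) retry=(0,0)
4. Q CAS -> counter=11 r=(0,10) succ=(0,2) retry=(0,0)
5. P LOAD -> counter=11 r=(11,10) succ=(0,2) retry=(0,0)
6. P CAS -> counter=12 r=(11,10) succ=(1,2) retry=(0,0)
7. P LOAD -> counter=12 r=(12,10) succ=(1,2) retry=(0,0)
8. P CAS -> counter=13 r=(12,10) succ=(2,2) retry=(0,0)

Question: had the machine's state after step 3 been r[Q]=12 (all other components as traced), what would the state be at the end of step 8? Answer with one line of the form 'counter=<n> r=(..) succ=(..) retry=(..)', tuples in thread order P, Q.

counter=12 r=(11,12) succ=(2,1) retry=(0,1)

state after step 3 := counter=10 r=(0,12) succ=(0,1) retry=(0,0)
4. Q CAS -> counter=10 r=(0,12) succ=(0,1) retry=(0,1)
5. P LOAD -> counter=10 r=(10,12) succ=(0,1) retry=(0,1)
6. P CAS -> counter=11 r=(10,12) succ=(1,1) retry=(0,1)
7. P LOAD -> counter=11 r=(11,12) succ=(1,1) retry=(0,1)
8. P CAS -> counter=12 r=(11,12) succ=(2,1) retry=(0,1)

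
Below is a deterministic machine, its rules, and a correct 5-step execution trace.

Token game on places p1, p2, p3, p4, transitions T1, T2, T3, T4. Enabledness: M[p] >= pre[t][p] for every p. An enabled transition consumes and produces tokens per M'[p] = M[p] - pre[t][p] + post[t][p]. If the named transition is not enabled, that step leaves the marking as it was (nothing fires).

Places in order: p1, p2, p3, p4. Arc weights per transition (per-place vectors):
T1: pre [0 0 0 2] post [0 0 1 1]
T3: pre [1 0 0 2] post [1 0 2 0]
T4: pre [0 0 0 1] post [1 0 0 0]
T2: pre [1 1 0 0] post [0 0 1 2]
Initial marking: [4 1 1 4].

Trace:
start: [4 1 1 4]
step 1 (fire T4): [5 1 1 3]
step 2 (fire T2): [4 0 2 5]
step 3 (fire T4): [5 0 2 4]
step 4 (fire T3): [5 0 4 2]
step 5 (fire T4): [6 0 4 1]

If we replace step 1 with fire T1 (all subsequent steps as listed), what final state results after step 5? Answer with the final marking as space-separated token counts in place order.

5 0 5 1

(re-executing from step 1 with the substitution; state before step 1: [4 1 1 4])
step 1 (fire T1): [4 1 2 3]
step 2 (fire T2): [3 0 3 5]
step 3 (fire T4): [4 0 3 4]
step 4 (fire T3): [4 0 5 2]
step 5 (fire T4): [5 0 5 1]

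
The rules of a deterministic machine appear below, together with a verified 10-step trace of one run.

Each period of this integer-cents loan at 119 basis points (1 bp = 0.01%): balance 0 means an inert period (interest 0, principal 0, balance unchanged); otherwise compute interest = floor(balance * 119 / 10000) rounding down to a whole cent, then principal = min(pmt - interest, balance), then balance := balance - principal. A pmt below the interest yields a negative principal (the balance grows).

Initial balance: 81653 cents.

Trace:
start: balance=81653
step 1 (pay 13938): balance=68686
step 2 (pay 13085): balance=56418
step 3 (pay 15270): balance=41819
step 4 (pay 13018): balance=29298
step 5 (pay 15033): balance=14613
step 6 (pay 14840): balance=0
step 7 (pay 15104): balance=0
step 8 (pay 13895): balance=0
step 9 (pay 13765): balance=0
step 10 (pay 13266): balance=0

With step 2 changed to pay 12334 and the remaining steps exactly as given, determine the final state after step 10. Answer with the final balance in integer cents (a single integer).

(re-executing from step 2 with the substitution; state before step 2: balance=68686)
step 2 (pay 12334): balance=57169
step 3 (pay 15270): balance=42579
step 4 (pay 13018): balance=30067
step 5 (pay 15033): balance=15391
step 6 (pay 14840): balance=734
step 7 (pay 15104): balance=0
step 8 (pay 13895): balance=0
step 9 (pay 13765): balance=0
step 10 (pay 13266): balance=0

0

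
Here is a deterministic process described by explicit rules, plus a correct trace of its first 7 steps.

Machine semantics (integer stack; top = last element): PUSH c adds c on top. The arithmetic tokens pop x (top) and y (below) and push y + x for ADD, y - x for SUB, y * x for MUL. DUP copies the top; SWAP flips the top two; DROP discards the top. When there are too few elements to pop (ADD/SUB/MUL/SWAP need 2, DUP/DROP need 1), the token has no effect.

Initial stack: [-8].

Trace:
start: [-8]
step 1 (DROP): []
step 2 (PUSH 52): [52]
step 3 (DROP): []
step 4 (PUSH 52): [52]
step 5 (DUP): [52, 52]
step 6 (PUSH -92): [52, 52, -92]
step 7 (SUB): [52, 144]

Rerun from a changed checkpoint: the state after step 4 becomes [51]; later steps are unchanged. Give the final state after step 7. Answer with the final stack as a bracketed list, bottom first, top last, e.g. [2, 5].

state after step 4 := [51]
step 5 (DUP): [51, 51]
step 6 (PUSH -92): [51, 51, -92]
step 7 (SUB): [51, 143]

[51, 143]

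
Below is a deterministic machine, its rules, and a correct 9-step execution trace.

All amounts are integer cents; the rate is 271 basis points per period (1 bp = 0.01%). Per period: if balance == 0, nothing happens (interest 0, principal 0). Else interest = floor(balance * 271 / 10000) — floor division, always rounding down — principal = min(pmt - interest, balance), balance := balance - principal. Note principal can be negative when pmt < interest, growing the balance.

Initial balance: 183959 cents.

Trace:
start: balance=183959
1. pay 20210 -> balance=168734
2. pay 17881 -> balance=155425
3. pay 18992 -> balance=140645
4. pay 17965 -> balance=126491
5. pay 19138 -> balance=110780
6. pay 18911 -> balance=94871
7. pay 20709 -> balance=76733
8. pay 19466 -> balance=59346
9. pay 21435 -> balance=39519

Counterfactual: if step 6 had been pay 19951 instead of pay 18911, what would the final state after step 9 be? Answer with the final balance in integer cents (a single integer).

(re-executing from step 6 with the substitution; state before step 6: balance=110780)
6. pay 19951 -> balance=93831
7. pay 20709 -> balance=75664
8. pay 19466 -> balance=58248
9. pay 21435 -> balance=38391

38391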